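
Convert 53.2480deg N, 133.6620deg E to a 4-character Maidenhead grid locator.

PO63

Offset from 180°W / 90°S: lon 313.66°, lat 143.25°.
Field (20°×10°, letters A–R): 313.66/20 → 15 → P, 143.25/10 → 14 → O; chars PO.
Square (2°×1°, digits 0–9): 13.66/2 → 6, 3.25/1 → 3; chars 63.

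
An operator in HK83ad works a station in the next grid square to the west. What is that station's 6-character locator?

HK73xd

Longitude subsquare a = 0; −1 → -1, wraps to 23 = x, carry into square.
Longitude square 8; −1 → 7.
The latitude characters are unchanged.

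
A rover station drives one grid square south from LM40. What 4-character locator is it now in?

LL49

Latitude square 0; −1 → -1, wraps to 9, carry into field.
Latitude field M = 12; −1 → 11 = L.
The longitude characters are unchanged.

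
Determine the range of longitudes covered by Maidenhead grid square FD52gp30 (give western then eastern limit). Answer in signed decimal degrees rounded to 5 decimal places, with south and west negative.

Field F=5, D=3: +5·20° lon, +3·10° lat → SW at lon -80°, lat -60°.
Square 5, 2: +5·2° lon, +2·1° lat → SW at lon -70°, lat -58°.
Subsquare g=6, p=15: +6·0.0833333° lon, +15·0.0416667° lat → SW at lon -69.5°, lat -57.375°.
Extended square 3, 0: +3·0.00833333° lon, +0·0.00416667° lat → SW at lon -69.475°, lat -57.375°.
Cell spans 0.00833333° lon × 0.00416667° lat.
west -69.47500, east -69.46667.

-69.47500, -69.46667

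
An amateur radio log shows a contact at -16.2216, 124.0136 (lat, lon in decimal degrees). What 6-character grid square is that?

PH23as

Shift to the Maidenhead origin (180°W, 90°S): lon 304.0136, lat 73.7784.
Field: lon ⌊304.0136/20⌋ = 15 → P; lat ⌊73.7784/10⌋ = 7 → H.
Square: lon ⌊4.0136/2⌋ = 2; lat ⌊3.7784/1⌋ = 3.
Subsquare: lon ⌊0.0136/0.0833333⌋ = 0 → a; lat ⌊0.7784/0.0416667⌋ = 18 → s.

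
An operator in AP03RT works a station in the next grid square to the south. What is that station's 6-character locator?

AP03rs

Latitude subsquare t = 19; −1 → 18 = s.
The longitude characters are unchanged.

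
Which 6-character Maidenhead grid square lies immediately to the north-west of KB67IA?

Longitude subsquare i = 8; −1 → 7 = h.
Latitude subsquare a = 0; +1 → 1 = b.

KB67hb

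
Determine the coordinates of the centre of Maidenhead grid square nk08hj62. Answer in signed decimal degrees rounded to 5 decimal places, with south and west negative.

Field N=13, K=10: +13·20° lon, +10·10° lat → SW at lon 80°, lat 10°.
Square 0, 8: +0·2° lon, +8·1° lat → SW at lon 80°, lat 18°.
Subsquare h=7, j=9: +7·0.0833333° lon, +9·0.0416667° lat → SW at lon 80.5833°, lat 18.375°.
Extended square 6, 2: +6·0.00833333° lon, +2·0.00416667° lat → SW at lon 80.6333°, lat 18.3833°.
Cell spans 0.00833333° lon × 0.00416667° lat. Centre is SW corner plus half of each.
latitude 18.38542, longitude 80.63750.

18.38542, 80.63750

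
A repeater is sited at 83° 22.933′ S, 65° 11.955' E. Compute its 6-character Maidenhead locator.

MA26oo

Shift to the Maidenhead origin (180°W, 90°S): lon 245.1993, lat 6.6178.
Field: lon ⌊245.1993/20⌋ = 12 → M; lat ⌊6.6178/10⌋ = 0 → A.
Square: lon ⌊5.1993/2⌋ = 2; lat ⌊6.6178/1⌋ = 6.
Subsquare: lon ⌊1.1993/0.0833333⌋ = 14 → o; lat ⌊0.6178/0.0416667⌋ = 14 → o.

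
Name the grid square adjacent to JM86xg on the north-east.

Longitude subsquare x = 23; +1 → 24, wraps to 0 = a, carry into square.
Longitude square 8; +1 → 9.
Latitude subsquare g = 6; +1 → 7 = h.

JM96ah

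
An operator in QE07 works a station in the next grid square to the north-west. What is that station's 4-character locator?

Longitude square 0; −1 → -1, wraps to 9, carry into field.
Longitude field Q = 16; −1 → 15 = P.
Latitude square 7; +1 → 8.

PE98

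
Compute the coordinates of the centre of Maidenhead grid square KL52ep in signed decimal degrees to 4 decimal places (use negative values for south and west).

Field K=10, L=11: +10·20° lon, +11·10° lat → SW at lon 20°, lat 20°.
Square 5, 2: +5·2° lon, +2·1° lat → SW at lon 30°, lat 22°.
Subsquare e=4, p=15: +4·0.0833333° lon, +15·0.0416667° lat → SW at lon 30.3333°, lat 22.625°.
Cell spans 0.0833333° lon × 0.0416667° lat. Centre is SW corner plus half of each.
latitude 22.6458, longitude 30.3750.

22.6458, 30.3750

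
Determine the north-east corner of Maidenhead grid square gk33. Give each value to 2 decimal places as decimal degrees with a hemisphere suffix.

14.00° N, 52.00° W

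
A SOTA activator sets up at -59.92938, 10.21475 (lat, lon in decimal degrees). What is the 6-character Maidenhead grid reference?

Shift to the Maidenhead origin (180°W, 90°S): lon 190.2148, lat 30.0706.
Field (20°×10°, letters A–R): lon ⌊190.2148/20⌋ = 9 → J; lat ⌊30.0706/10⌋ = 3 → D.
Square (2°×1°, digits 0–9): lon ⌊10.2148/2⌋ = 5; lat ⌊0.0706/1⌋ = 0.
Subsquare (5′×2.5′, letters a–x): lon ⌊0.2148/0.0833333⌋ = 2 → c; lat ⌊0.0706/0.0416667⌋ = 1 → b.

JD50cb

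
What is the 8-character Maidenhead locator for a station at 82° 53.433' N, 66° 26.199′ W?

FR62sv73

Add 180° to longitude and 90° to latitude: 113.56335, 172.89055.
Field (20°×10°, letters A–R): lon ⌊113.56335/20⌋ = 5 → F; lat ⌊172.89055/10⌋ = 17 → R.
Square (2°×1°, digits 0–9): lon ⌊13.56335/2⌋ = 6; lat ⌊2.89055/1⌋ = 2.
Subsquare (5′×2.5′, letters a–x): lon ⌊1.56335/0.0833333⌋ = 18 → s; lat ⌊0.89055/0.0416667⌋ = 21 → v.
Extended square (30″×15″, digits 0–9): lon ⌊0.06335/0.00833333⌋ = 7; lat ⌊0.01555/0.00416667⌋ = 3.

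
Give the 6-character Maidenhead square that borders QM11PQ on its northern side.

Latitude subsquare q = 16; +1 → 17 = r.
The longitude characters are unchanged.

QM11pr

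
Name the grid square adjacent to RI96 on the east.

AI06

Longitude square 9; +1 → 10, wraps to 0, carry into field.
Longitude field R = 17; +1 → 18, wraps to 0 = A, wrapping around the antimeridian.
The latitude characters are unchanged.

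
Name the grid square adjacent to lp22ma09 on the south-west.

Longitude extended square 0; −1 → -1, wraps to 9, carry into subsquare.
Longitude subsquare m = 12; −1 → 11 = l.
Latitude extended square 9; −1 → 8.

LP22la98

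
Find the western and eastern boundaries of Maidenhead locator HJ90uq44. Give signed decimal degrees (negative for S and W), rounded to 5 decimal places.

-20.30000, -20.29167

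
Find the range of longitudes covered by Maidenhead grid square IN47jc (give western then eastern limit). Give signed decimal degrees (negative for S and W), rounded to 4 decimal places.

-11.2500, -11.1667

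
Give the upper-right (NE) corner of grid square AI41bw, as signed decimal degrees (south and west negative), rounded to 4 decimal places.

Field A=0, I=8: +0·20° lon, +8·10° lat → SW at lon -180°, lat -10°.
Square 4, 1: +4·2° lon, +1·1° lat → SW at lon -172°, lat -9°.
Subsquare b=1, w=22: +1·0.0833333° lon, +22·0.0416667° lat → SW at lon -171.917°, lat -8.08333°.
Cell spans 0.0833333° lon × 0.0416667° lat. NE corner is SW corner plus one full cell.
latitude -8.0417, longitude -171.8333.

-8.0417, -171.8333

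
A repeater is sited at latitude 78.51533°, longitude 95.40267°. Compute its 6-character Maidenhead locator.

NQ78qm

Shift to the Maidenhead origin (180°W, 90°S): lon 275.4027, lat 168.5153.
Field: 275.4027/20 → 13 → N, 168.5153/10 → 16 → Q; chars NQ.
Square: 15.4027/2 → 7, 8.5153/1 → 8; chars 78.
Subsquare: 1.4027/0.0833333 → 16 → q, 0.5153/0.0416667 → 12 → m; chars qm.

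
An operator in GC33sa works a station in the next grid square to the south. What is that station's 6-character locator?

GC32sx

Latitude subsquare a = 0; −1 → -1, wraps to 23 = x, carry into square.
Latitude square 3; −1 → 2.
The longitude characters are unchanged.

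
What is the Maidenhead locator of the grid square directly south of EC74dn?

Latitude subsquare n = 13; −1 → 12 = m.
The longitude characters are unchanged.

EC74dm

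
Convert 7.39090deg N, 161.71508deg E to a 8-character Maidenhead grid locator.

RJ07uj53

Shift to the Maidenhead origin (180°W, 90°S): lon 341.71508, lat 97.39090.
Field: 341.71508/20 → 17 → R, 97.39090/10 → 9 → J; chars RJ.
Square: 1.71508/2 → 0, 7.39090/1 → 7; chars 07.
Subsquare: 1.71508/0.0833333 → 20 → u, 0.39090/0.0416667 → 9 → j; chars uj.
Extended square: 0.04841/0.00833333 → 5, 0.01590/0.00416667 → 3; chars 53.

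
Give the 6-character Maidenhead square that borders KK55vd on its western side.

KK55ud

Longitude subsquare v = 21; −1 → 20 = u.
The latitude characters are unchanged.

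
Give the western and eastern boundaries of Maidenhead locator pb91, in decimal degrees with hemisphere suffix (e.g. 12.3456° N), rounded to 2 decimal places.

138.00° E, 140.00° E

Field P=15, B=1: +15·20° lon, +1·10° lat → SW at lon 120°, lat -80°.
Square 9, 1: +9·2° lon, +1·1° lat → SW at lon 138°, lat -79°.
Cell spans 2° lon × 1° lat.
west 138.00° E, east 140.00° E.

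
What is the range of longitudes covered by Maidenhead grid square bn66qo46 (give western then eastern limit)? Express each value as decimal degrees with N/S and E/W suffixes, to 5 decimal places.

146.63333° W, 146.62500° W

Field B=1, N=13: +1·20° lon, +13·10° lat → SW at lon -160°, lat 40°.
Square 6, 6: +6·2° lon, +6·1° lat → SW at lon -148°, lat 46°.
Subsquare q=16, o=14: +16·0.0833333° lon, +14·0.0416667° lat → SW at lon -146.667°, lat 46.5833°.
Extended square 4, 6: +4·0.00833333° lon, +6·0.00416667° lat → SW at lon -146.633°, lat 46.6083°.
Cell spans 0.00833333° lon × 0.00416667° lat.
west 146.63333° W, east 146.62500° W.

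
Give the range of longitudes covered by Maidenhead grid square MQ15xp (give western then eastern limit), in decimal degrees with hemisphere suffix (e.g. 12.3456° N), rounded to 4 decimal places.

63.9167° E, 64.0000° E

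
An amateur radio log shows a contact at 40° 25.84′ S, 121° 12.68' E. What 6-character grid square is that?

Add 180° to longitude and 90° to latitude: 301.2113, 49.5693.
Field: 301.2113/20 → 15 → P, 49.5693/10 → 4 → E; chars PE.
Square: 1.2113/2 → 0, 9.5693/1 → 9; chars 09.
Subsquare: 1.2113/0.0833333 → 14 → o, 0.5693/0.0416667 → 13 → n; chars on.

PE09on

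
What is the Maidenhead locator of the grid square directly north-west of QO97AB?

QO87xc

Longitude subsquare a = 0; −1 → -1, wraps to 23 = x, carry into square.
Longitude square 9; −1 → 8.
Latitude subsquare b = 1; +1 → 2 = c.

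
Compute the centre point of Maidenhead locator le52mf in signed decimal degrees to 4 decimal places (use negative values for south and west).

Field L=11, E=4: +11·20° lon, +4·10° lat → SW at lon 40°, lat -50°.
Square 5, 2: +5·2° lon, +2·1° lat → SW at lon 50°, lat -48°.
Subsquare m=12, f=5: +12·0.0833333° lon, +5·0.0416667° lat → SW at lon 51°, lat -47.7917°.
Cell spans 0.0833333° lon × 0.0416667° lat. Centre is SW corner plus half of each.
latitude -47.7708, longitude 51.0417.

-47.7708, 51.0417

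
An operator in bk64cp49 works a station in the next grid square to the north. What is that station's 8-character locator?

BK64cq40

Latitude extended square 9; +1 → 10, wraps to 0, carry into subsquare.
Latitude subsquare p = 15; +1 → 16 = q.
The longitude characters are unchanged.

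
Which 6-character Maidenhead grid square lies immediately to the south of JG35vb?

JG35va

Latitude subsquare b = 1; −1 → 0 = a.
The longitude characters are unchanged.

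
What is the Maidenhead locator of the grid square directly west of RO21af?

RO11xf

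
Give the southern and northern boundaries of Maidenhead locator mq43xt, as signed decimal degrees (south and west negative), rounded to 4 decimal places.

73.7917, 73.8333

Field M=12, Q=16: +12·20° lon, +16·10° lat → SW at lon 60°, lat 70°.
Square 4, 3: +4·2° lon, +3·1° lat → SW at lon 68°, lat 73°.
Subsquare x=23, t=19: +23·0.0833333° lon, +19·0.0416667° lat → SW at lon 69.9167°, lat 73.7917°.
Cell spans 0.0833333° lon × 0.0416667° lat.
south 73.7917, north 73.8333.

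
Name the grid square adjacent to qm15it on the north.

QM15iu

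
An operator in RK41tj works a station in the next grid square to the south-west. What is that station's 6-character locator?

RK41si

Longitude subsquare t = 19; −1 → 18 = s.
Latitude subsquare j = 9; −1 → 8 = i.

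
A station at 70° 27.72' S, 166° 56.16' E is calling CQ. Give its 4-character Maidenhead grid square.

Offset from 180°W / 90°S: lon 346.94°, lat 19.54°.
Field: 346.94/20 → 17 → R, 19.54/10 → 1 → B; chars RB.
Square: 6.94/2 → 3, 9.54/1 → 9; chars 39.

RB39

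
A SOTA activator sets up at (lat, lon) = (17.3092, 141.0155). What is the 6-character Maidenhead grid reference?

QK07mh

Shift to the Maidenhead origin (180°W, 90°S): lon 321.0155, lat 107.3092.
Field: lon ⌊321.0155/20⌋ = 16 → Q; lat ⌊107.3092/10⌋ = 10 → K.
Square: lon ⌊1.0155/2⌋ = 0; lat ⌊7.3092/1⌋ = 7.
Subsquare: lon ⌊1.0155/0.0833333⌋ = 12 → m; lat ⌊0.3092/0.0416667⌋ = 7 → h.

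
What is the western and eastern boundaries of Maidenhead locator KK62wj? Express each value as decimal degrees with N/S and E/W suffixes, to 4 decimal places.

Field K=10, K=10: +10·20° lon, +10·10° lat → SW at lon 20°, lat 10°.
Square 6, 2: +6·2° lon, +2·1° lat → SW at lon 32°, lat 12°.
Subsquare w=22, j=9: +22·0.0833333° lon, +9·0.0416667° lat → SW at lon 33.8333°, lat 12.375°.
Cell spans 0.0833333° lon × 0.0416667° lat.
west 33.8333° E, east 33.9167° E.

33.8333° E, 33.9167° E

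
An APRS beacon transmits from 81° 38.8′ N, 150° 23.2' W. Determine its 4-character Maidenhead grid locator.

BR41

Offset from 180°W / 90°S: lon 29.61°, lat 171.65°.
Field: 29.61/20 → 1 → B, 171.65/10 → 17 → R; chars BR.
Square: 9.61/2 → 4, 1.65/1 → 1; chars 41.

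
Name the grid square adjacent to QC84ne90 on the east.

QC84oe00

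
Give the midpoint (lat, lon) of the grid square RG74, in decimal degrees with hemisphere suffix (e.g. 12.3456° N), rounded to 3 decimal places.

25.500° S, 175.000° E

Field R=17, G=6: +17·20° lon, +6·10° lat → SW at lon 160°, lat -30°.
Square 7, 4: +7·2° lon, +4·1° lat → SW at lon 174°, lat -26°.
Cell spans 2° lon × 1° lat. Centre is SW corner plus half of each.
latitude 25.500° S, longitude 175.000° E.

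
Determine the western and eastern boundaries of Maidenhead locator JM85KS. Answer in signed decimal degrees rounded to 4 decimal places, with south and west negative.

Field J=9, M=12: +9·20° lon, +12·10° lat → SW at lon 0°, lat 30°.
Square 8, 5: +8·2° lon, +5·1° lat → SW at lon 16°, lat 35°.
Subsquare k=10, s=18: +10·0.0833333° lon, +18·0.0416667° lat → SW at lon 16.8333°, lat 35.75°.
Cell spans 0.0833333° lon × 0.0416667° lat.
west 16.8333, east 16.9167.

16.8333, 16.9167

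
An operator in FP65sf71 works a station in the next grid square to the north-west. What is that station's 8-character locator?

Longitude extended square 7; −1 → 6.
Latitude extended square 1; +1 → 2.

FP65sf62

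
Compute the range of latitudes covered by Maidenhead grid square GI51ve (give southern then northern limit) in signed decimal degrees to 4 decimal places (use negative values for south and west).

Field G=6, I=8: +6·20° lon, +8·10° lat → SW at lon -60°, lat -10°.
Square 5, 1: +5·2° lon, +1·1° lat → SW at lon -50°, lat -9°.
Subsquare v=21, e=4: +21·0.0833333° lon, +4·0.0416667° lat → SW at lon -48.25°, lat -8.83333°.
Cell spans 0.0833333° lon × 0.0416667° lat.
south -8.8333, north -8.7917.

-8.8333, -8.7917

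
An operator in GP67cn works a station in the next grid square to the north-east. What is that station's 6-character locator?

GP67do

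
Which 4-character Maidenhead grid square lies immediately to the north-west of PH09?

OI90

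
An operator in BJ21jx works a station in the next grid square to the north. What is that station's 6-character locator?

Latitude subsquare x = 23; +1 → 24, wraps to 0 = a, carry into square.
Latitude square 1; +1 → 2.
The longitude characters are unchanged.

BJ22ja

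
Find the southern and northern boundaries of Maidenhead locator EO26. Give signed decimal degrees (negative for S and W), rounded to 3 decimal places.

Field E=4, O=14: +4·20° lon, +14·10° lat → SW at lon -100°, lat 50°.
Square 2, 6: +2·2° lon, +6·1° lat → SW at lon -96°, lat 56°.
Cell spans 2° lon × 1° lat.
south 56.000, north 57.000.

56.000, 57.000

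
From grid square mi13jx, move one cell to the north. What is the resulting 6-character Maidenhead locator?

Latitude subsquare x = 23; +1 → 24, wraps to 0 = a, carry into square.
Latitude square 3; +1 → 4.
The longitude characters are unchanged.

MI14ja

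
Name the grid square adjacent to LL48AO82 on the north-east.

LL48ao93

Longitude extended square 8; +1 → 9.
Latitude extended square 2; +1 → 3.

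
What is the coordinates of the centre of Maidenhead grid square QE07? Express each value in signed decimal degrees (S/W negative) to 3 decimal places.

-42.500, 141.000

Field Q=16, E=4: +16·20° lon, +4·10° lat → SW at lon 140°, lat -50°.
Square 0, 7: +0·2° lon, +7·1° lat → SW at lon 140°, lat -43°.
Cell spans 2° lon × 1° lat. Centre is SW corner plus half of each.
latitude -42.500, longitude 141.000.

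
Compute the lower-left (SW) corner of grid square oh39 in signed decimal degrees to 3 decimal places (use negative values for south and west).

Field O=14, H=7: +14·20° lon, +7·10° lat → SW at lon 100°, lat -20°.
Square 3, 9: +3·2° lon, +9·1° lat → SW at lon 106°, lat -11°.
latitude -11.000, longitude 106.000.

-11.000, 106.000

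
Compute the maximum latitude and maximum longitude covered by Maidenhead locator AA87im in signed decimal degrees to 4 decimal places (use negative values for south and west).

-82.4583, -163.2500

Field A=0, A=0: +0·20° lon, +0·10° lat → SW at lon -180°, lat -90°.
Square 8, 7: +8·2° lon, +7·1° lat → SW at lon -164°, lat -83°.
Subsquare i=8, m=12: +8·0.0833333° lon, +12·0.0416667° lat → SW at lon -163.333°, lat -82.5°.
Cell spans 0.0833333° lon × 0.0416667° lat. NE corner is SW corner plus one full cell.
latitude -82.4583, longitude -163.2500.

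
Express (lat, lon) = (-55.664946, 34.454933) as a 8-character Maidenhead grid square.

KD74fi40

Shift to the Maidenhead origin (180°W, 90°S): lon 214.45493, lat 34.33505.
Field: 214.45493/20 → 10 → K, 34.33505/10 → 3 → D; chars KD.
Square: 14.45493/2 → 7, 4.33505/1 → 4; chars 74.
Subsquare: 0.45493/0.0833333 → 5 → f, 0.33505/0.0416667 → 8 → i; chars fi.
Extended square: 0.03827/0.00833333 → 4, 0.00172/0.00416667 → 0; chars 40.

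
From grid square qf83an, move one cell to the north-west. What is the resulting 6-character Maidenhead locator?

QF73xo

Longitude subsquare a = 0; −1 → -1, wraps to 23 = x, carry into square.
Longitude square 8; −1 → 7.
Latitude subsquare n = 13; +1 → 14 = o.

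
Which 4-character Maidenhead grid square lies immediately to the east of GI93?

HI03

Longitude square 9; +1 → 10, wraps to 0, carry into field.
Longitude field G = 6; +1 → 7 = H.
The latitude characters are unchanged.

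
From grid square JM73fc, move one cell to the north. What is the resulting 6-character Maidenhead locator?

Latitude subsquare c = 2; +1 → 3 = d.
The longitude characters are unchanged.

JM73fd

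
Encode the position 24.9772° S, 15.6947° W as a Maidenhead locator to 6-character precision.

IG25da

Shift to the Maidenhead origin (180°W, 90°S): lon 164.3053, lat 65.0228.
Field: lon ⌊164.3053/20⌋ = 8 → I; lat ⌊65.0228/10⌋ = 6 → G.
Square: lon ⌊4.3053/2⌋ = 2; lat ⌊5.0228/1⌋ = 5.
Subsquare: lon ⌊0.3053/0.0833333⌋ = 3 → d; lat ⌊0.0228/0.0416667⌋ = 0 → a.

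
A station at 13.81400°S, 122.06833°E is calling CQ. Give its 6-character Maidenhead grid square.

PH16ae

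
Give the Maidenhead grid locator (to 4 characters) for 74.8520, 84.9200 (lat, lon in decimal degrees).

Add 180° to longitude and 90° to latitude: 264.92, 164.85.
Field: 264.92/20 → 13 → N, 164.85/10 → 16 → Q; chars NQ.
Square: 4.92/2 → 2, 4.85/1 → 4; chars 24.

NQ24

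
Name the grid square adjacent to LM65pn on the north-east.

LM65qo

Longitude subsquare p = 15; +1 → 16 = q.
Latitude subsquare n = 13; +1 → 14 = o.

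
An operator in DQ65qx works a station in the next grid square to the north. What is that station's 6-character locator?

DQ66qa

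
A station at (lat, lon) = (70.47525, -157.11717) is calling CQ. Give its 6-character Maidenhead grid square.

BQ10kl

Shift to the Maidenhead origin (180°W, 90°S): lon 22.8828, lat 160.4753.
Field (20°×10°, letters A–R): lon ⌊22.8828/20⌋ = 1 → B; lat ⌊160.4753/10⌋ = 16 → Q.
Square (2°×1°, digits 0–9): lon ⌊2.8828/2⌋ = 1; lat ⌊0.4753/1⌋ = 0.
Subsquare (5′×2.5′, letters a–x): lon ⌊0.8828/0.0833333⌋ = 10 → k; lat ⌊0.4753/0.0416667⌋ = 11 → l.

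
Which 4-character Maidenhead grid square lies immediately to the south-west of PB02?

Longitude square 0; −1 → -1, wraps to 9, carry into field.
Longitude field P = 15; −1 → 14 = O.
Latitude square 2; −1 → 1.

OB91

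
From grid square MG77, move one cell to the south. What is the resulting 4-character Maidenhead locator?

MG76

Latitude square 7; −1 → 6.
The longitude characters are unchanged.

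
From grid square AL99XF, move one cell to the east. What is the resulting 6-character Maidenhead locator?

BL09af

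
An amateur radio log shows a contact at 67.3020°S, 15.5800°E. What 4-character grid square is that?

Shift to the Maidenhead origin (180°W, 90°S): lon 195.58, lat 22.70.
Field (20°×10°, letters A–R): lon ⌊195.58/20⌋ = 9 → J; lat ⌊22.70/10⌋ = 2 → C.
Square (2°×1°, digits 0–9): lon ⌊15.58/2⌋ = 7; lat ⌊2.70/1⌋ = 2.

JC72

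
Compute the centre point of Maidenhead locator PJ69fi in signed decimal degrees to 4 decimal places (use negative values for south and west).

9.3542, 132.4583

Field P=15, J=9: +15·20° lon, +9·10° lat → SW at lon 120°, lat 0°.
Square 6, 9: +6·2° lon, +9·1° lat → SW at lon 132°, lat 9°.
Subsquare f=5, i=8: +5·0.0833333° lon, +8·0.0416667° lat → SW at lon 132.417°, lat 9.33333°.
Cell spans 0.0833333° lon × 0.0416667° lat. Centre is SW corner plus half of each.
latitude 9.3542, longitude 132.4583.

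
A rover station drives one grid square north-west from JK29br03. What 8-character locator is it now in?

JK29ar94

Longitude extended square 0; −1 → -1, wraps to 9, carry into subsquare.
Longitude subsquare b = 1; −1 → 0 = a.
Latitude extended square 3; +1 → 4.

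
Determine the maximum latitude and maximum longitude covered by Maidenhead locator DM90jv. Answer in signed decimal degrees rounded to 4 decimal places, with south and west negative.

30.9167, -101.1667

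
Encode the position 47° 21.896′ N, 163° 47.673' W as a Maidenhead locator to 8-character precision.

AN87ci47

Shift to the Maidenhead origin (180°W, 90°S): lon 16.20545, lat 137.36493.
Field: 16.20545/20 → 0 → A, 137.36493/10 → 13 → N; chars AN.
Square: 16.20545/2 → 8, 7.36493/1 → 7; chars 87.
Subsquare: 0.20545/0.0833333 → 2 → c, 0.36493/0.0416667 → 8 → i; chars ci.
Extended square: 0.03878/0.00833333 → 4, 0.03160/0.00416667 → 7; chars 47.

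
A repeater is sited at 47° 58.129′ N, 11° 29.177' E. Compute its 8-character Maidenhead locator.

Shift to the Maidenhead origin (180°W, 90°S): lon 191.48628, lat 137.96882.
Field: lon ⌊191.48628/20⌋ = 9 → J; lat ⌊137.96882/10⌋ = 13 → N.
Square: lon ⌊11.48628/2⌋ = 5; lat ⌊7.96882/1⌋ = 7.
Subsquare: lon ⌊1.48628/0.0833333⌋ = 17 → r; lat ⌊0.96882/0.0416667⌋ = 23 → x.
Extended square: lon ⌊0.06962/0.00833333⌋ = 8; lat ⌊0.01048/0.00416667⌋ = 2.

JN57rx82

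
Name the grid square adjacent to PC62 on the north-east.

PC73

Longitude square 6; +1 → 7.
Latitude square 2; +1 → 3.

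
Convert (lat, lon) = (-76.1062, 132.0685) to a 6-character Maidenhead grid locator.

PB63av

Add 180° to longitude and 90° to latitude: 312.0685, 13.8938.
Field: 312.0685/20 → 15 → P, 13.8938/10 → 1 → B; chars PB.
Square: 12.0685/2 → 6, 3.8938/1 → 3; chars 63.
Subsquare: 0.0685/0.0833333 → 0 → a, 0.8938/0.0416667 → 21 → v; chars av.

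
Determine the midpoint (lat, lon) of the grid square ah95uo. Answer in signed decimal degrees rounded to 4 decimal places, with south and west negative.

-14.3958, -160.2917

Field A=0, H=7: +0·20° lon, +7·10° lat → SW at lon -180°, lat -20°.
Square 9, 5: +9·2° lon, +5·1° lat → SW at lon -162°, lat -15°.
Subsquare u=20, o=14: +20·0.0833333° lon, +14·0.0416667° lat → SW at lon -160.333°, lat -14.4167°.
Cell spans 0.0833333° lon × 0.0416667° lat. Centre is SW corner plus half of each.
latitude -14.3958, longitude -160.2917.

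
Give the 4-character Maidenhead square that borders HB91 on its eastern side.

IB01

Longitude square 9; +1 → 10, wraps to 0, carry into field.
Longitude field H = 7; +1 → 8 = I.
The latitude characters are unchanged.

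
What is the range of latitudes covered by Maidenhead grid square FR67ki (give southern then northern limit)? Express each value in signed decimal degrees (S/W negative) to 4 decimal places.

87.3333, 87.3750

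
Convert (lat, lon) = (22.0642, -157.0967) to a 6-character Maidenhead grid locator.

BL12kb

Add 180° to longitude and 90° to latitude: 22.9033, 112.0642.
Field (20°×10°, letters A–R): lon ⌊22.9033/20⌋ = 1 → B; lat ⌊112.0642/10⌋ = 11 → L.
Square (2°×1°, digits 0–9): lon ⌊2.9033/2⌋ = 1; lat ⌊2.0642/1⌋ = 2.
Subsquare (5′×2.5′, letters a–x): lon ⌊0.9033/0.0833333⌋ = 10 → k; lat ⌊0.0642/0.0416667⌋ = 1 → b.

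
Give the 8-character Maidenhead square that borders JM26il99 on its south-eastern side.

Longitude extended square 9; +1 → 10, wraps to 0, carry into subsquare.
Longitude subsquare i = 8; +1 → 9 = j.
Latitude extended square 9; −1 → 8.

JM26jl08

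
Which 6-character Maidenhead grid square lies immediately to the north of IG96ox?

IG97oa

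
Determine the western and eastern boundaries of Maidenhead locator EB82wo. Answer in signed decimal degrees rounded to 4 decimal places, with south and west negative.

Field E=4, B=1: +4·20° lon, +1·10° lat → SW at lon -100°, lat -80°.
Square 8, 2: +8·2° lon, +2·1° lat → SW at lon -84°, lat -78°.
Subsquare w=22, o=14: +22·0.0833333° lon, +14·0.0416667° lat → SW at lon -82.1667°, lat -77.4167°.
Cell spans 0.0833333° lon × 0.0416667° lat.
west -82.1667, east -82.0833.

-82.1667, -82.0833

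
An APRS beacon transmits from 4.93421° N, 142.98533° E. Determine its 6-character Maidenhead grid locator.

QJ14lw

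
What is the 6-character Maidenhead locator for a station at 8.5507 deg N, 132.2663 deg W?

CJ38un

Offset from 180°W / 90°S: lon 47.7337°, lat 98.5507°.
Field: lon ⌊47.7337/20⌋ = 2 → C; lat ⌊98.5507/10⌋ = 9 → J.
Square: lon ⌊7.7337/2⌋ = 3; lat ⌊8.5507/1⌋ = 8.
Subsquare: lon ⌊1.7337/0.0833333⌋ = 20 → u; lat ⌊0.5507/0.0416667⌋ = 13 → n.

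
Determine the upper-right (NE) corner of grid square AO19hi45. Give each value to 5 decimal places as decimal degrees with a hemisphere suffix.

Field A=0, O=14: +0·20° lon, +14·10° lat → SW at lon -180°, lat 50°.
Square 1, 9: +1·2° lon, +9·1° lat → SW at lon -178°, lat 59°.
Subsquare h=7, i=8: +7·0.0833333° lon, +8·0.0416667° lat → SW at lon -177.417°, lat 59.3333°.
Extended square 4, 5: +4·0.00833333° lon, +5·0.00416667° lat → SW at lon -177.383°, lat 59.3542°.
Cell spans 0.00833333° lon × 0.00416667° lat. NE corner is SW corner plus one full cell.
latitude 59.35833° N, longitude 177.37500° W.

59.35833° N, 177.37500° W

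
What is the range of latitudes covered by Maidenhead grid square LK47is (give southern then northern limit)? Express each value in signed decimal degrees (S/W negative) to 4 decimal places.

Field L=11, K=10: +11·20° lon, +10·10° lat → SW at lon 40°, lat 10°.
Square 4, 7: +4·2° lon, +7·1° lat → SW at lon 48°, lat 17°.
Subsquare i=8, s=18: +8·0.0833333° lon, +18·0.0416667° lat → SW at lon 48.6667°, lat 17.75°.
Cell spans 0.0833333° lon × 0.0416667° lat.
south 17.7500, north 17.7917.

17.7500, 17.7917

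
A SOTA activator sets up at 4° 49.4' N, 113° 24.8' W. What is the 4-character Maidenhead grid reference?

DJ34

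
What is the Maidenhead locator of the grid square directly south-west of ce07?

Longitude square 0; −1 → -1, wraps to 9, carry into field.
Longitude field C = 2; −1 → 1 = B.
Latitude square 7; −1 → 6.

BE96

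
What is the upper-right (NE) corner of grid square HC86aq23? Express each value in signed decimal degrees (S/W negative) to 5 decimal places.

Field H=7, C=2: +7·20° lon, +2·10° lat → SW at lon -40°, lat -70°.
Square 8, 6: +8·2° lon, +6·1° lat → SW at lon -24°, lat -64°.
Subsquare a=0, q=16: +0·0.0833333° lon, +16·0.0416667° lat → SW at lon -24°, lat -63.3333°.
Extended square 2, 3: +2·0.00833333° lon, +3·0.00416667° lat → SW at lon -23.9833°, lat -63.3208°.
Cell spans 0.00833333° lon × 0.00416667° lat. NE corner is SW corner plus one full cell.
latitude -63.31667, longitude -23.97500.

-63.31667, -23.97500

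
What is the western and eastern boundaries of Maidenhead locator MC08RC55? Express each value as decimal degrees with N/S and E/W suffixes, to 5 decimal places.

61.45833° E, 61.46667° E

Field M=12, C=2: +12·20° lon, +2·10° lat → SW at lon 60°, lat -70°.
Square 0, 8: +0·2° lon, +8·1° lat → SW at lon 60°, lat -62°.
Subsquare r=17, c=2: +17·0.0833333° lon, +2·0.0416667° lat → SW at lon 61.4167°, lat -61.9167°.
Extended square 5, 5: +5·0.00833333° lon, +5·0.00416667° lat → SW at lon 61.4583°, lat -61.8958°.
Cell spans 0.00833333° lon × 0.00416667° lat.
west 61.45833° E, east 61.46667° E.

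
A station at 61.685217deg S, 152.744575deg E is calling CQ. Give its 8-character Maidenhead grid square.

QC68ih95

Shift to the Maidenhead origin (180°W, 90°S): lon 332.74457, lat 28.31478.
Field: 332.74457/20 → 16 → Q, 28.31478/10 → 2 → C; chars QC.
Square: 12.74457/2 → 6, 8.31478/1 → 8; chars 68.
Subsquare: 0.74457/0.0833333 → 8 → i, 0.31478/0.0416667 → 7 → h; chars ih.
Extended square: 0.07791/0.00833333 → 9, 0.02312/0.00416667 → 5; chars 95.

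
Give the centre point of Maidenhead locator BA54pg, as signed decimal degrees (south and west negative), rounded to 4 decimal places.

-85.7292, -148.7083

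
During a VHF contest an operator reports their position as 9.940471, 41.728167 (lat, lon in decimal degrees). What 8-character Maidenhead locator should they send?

LJ09uw75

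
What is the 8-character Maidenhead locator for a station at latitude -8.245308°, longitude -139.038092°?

Add 180° to longitude and 90° to latitude: 40.96191, 81.75469.
Field: lon ⌊40.96191/20⌋ = 2 → C; lat ⌊81.75469/10⌋ = 8 → I.
Square: lon ⌊0.96191/2⌋ = 0; lat ⌊1.75469/1⌋ = 1.
Subsquare: lon ⌊0.96191/0.0833333⌋ = 11 → l; lat ⌊0.75469/0.0416667⌋ = 18 → s.
Extended square: lon ⌊0.04524/0.00833333⌋ = 5; lat ⌊0.00469/0.00416667⌋ = 1.

CI01ls51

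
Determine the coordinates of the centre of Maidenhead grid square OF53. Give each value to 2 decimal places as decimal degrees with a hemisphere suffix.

36.50° S, 111.00° E

Field O=14, F=5: +14·20° lon, +5·10° lat → SW at lon 100°, lat -40°.
Square 5, 3: +5·2° lon, +3·1° lat → SW at lon 110°, lat -37°.
Cell spans 2° lon × 1° lat. Centre is SW corner plus half of each.
latitude 36.50° S, longitude 111.00° E.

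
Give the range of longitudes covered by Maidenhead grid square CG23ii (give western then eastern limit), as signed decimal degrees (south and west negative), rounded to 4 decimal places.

Field C=2, G=6: +2·20° lon, +6·10° lat → SW at lon -140°, lat -30°.
Square 2, 3: +2·2° lon, +3·1° lat → SW at lon -136°, lat -27°.
Subsquare i=8, i=8: +8·0.0833333° lon, +8·0.0416667° lat → SW at lon -135.333°, lat -26.6667°.
Cell spans 0.0833333° lon × 0.0416667° lat.
west -135.3333, east -135.2500.

-135.3333, -135.2500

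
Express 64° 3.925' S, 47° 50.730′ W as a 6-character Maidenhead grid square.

Offset from 180°W / 90°S: lon 132.1545°, lat 25.9346°.
Field: lon ⌊132.1545/20⌋ = 6 → G; lat ⌊25.9346/10⌋ = 2 → C.
Square: lon ⌊12.1545/2⌋ = 6; lat ⌊5.9346/1⌋ = 5.
Subsquare: lon ⌊0.1545/0.0833333⌋ = 1 → b; lat ⌊0.9346/0.0416667⌋ = 22 → w.

GC65bw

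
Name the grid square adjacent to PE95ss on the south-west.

PE95rr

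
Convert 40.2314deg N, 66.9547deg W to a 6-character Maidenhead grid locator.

Shift to the Maidenhead origin (180°W, 90°S): lon 113.0453, lat 130.2314.
Field (20°×10°, letters A–R): 113.0453/20 → 5 → F, 130.2314/10 → 13 → N; chars FN.
Square (2°×1°, digits 0–9): 13.0453/2 → 6, 0.2314/1 → 0; chars 60.
Subsquare (5′×2.5′, letters a–x): 1.0453/0.0833333 → 12 → m, 0.2314/0.0416667 → 5 → f; chars mf.

FN60mf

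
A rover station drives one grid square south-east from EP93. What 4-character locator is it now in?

FP02

Longitude square 9; +1 → 10, wraps to 0, carry into field.
Longitude field E = 4; +1 → 5 = F.
Latitude square 3; −1 → 2.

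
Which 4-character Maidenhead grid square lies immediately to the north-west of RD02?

QD93

Longitude square 0; −1 → -1, wraps to 9, carry into field.
Longitude field R = 17; −1 → 16 = Q.
Latitude square 2; +1 → 3.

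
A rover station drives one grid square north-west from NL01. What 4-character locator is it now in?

ML92

Longitude square 0; −1 → -1, wraps to 9, carry into field.
Longitude field N = 13; −1 → 12 = M.
Latitude square 1; +1 → 2.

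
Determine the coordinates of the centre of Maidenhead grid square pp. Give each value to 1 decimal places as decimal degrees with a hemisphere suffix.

65.0° N, 130.0° E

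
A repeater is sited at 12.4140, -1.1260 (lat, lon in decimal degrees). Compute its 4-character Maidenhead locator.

IK92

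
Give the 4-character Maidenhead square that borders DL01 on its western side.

Longitude square 0; −1 → -1, wraps to 9, carry into field.
Longitude field D = 3; −1 → 2 = C.
The latitude characters are unchanged.

CL91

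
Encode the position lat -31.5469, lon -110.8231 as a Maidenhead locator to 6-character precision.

DF48ok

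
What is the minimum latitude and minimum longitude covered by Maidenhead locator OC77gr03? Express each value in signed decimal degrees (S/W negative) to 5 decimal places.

-62.27917, 114.50000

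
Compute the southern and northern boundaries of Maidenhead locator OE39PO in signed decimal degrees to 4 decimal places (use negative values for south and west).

Field O=14, E=4: +14·20° lon, +4·10° lat → SW at lon 100°, lat -50°.
Square 3, 9: +3·2° lon, +9·1° lat → SW at lon 106°, lat -41°.
Subsquare p=15, o=14: +15·0.0833333° lon, +14·0.0416667° lat → SW at lon 107.25°, lat -40.4167°.
Cell spans 0.0833333° lon × 0.0416667° lat.
south -40.4167, north -40.3750.

-40.4167, -40.3750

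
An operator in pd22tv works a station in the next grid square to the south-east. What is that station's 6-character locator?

Longitude subsquare t = 19; +1 → 20 = u.
Latitude subsquare v = 21; −1 → 20 = u.

PD22uu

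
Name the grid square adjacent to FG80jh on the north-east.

Longitude subsquare j = 9; +1 → 10 = k.
Latitude subsquare h = 7; +1 → 8 = i.

FG80ki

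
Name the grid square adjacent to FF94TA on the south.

FF93tx

Latitude subsquare a = 0; −1 → -1, wraps to 23 = x, carry into square.
Latitude square 4; −1 → 3.
The longitude characters are unchanged.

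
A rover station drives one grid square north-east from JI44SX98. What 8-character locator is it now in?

JI44tx09

Longitude extended square 9; +1 → 10, wraps to 0, carry into subsquare.
Longitude subsquare s = 18; +1 → 19 = t.
Latitude extended square 8; +1 → 9.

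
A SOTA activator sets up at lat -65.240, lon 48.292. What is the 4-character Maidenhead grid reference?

Add 180° to longitude and 90° to latitude: 228.29, 24.76.
Field (20°×10°, letters A–R): lon ⌊228.29/20⌋ = 11 → L; lat ⌊24.76/10⌋ = 2 → C.
Square (2°×1°, digits 0–9): lon ⌊8.29/2⌋ = 4; lat ⌊4.76/1⌋ = 4.

LC44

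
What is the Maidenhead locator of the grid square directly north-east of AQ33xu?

Longitude subsquare x = 23; +1 → 24, wraps to 0 = a, carry into square.
Longitude square 3; +1 → 4.
Latitude subsquare u = 20; +1 → 21 = v.

AQ43av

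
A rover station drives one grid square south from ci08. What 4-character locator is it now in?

Latitude square 8; −1 → 7.
The longitude characters are unchanged.

CI07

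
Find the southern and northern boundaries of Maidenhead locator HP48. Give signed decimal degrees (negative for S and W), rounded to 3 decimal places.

68.000, 69.000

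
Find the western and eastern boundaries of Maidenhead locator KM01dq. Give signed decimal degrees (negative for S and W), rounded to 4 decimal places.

Field K=10, M=12: +10·20° lon, +12·10° lat → SW at lon 20°, lat 30°.
Square 0, 1: +0·2° lon, +1·1° lat → SW at lon 20°, lat 31°.
Subsquare d=3, q=16: +3·0.0833333° lon, +16·0.0416667° lat → SW at lon 20.25°, lat 31.6667°.
Cell spans 0.0833333° lon × 0.0416667° lat.
west 20.2500, east 20.3333.

20.2500, 20.3333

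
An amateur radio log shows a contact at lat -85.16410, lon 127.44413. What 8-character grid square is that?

PA34ru30

Offset from 180°W / 90°S: lon 307.44413°, lat 4.83590°.
Field: 307.44413/20 → 15 → P, 4.83590/10 → 0 → A; chars PA.
Square: 7.44413/2 → 3, 4.83590/1 → 4; chars 34.
Subsquare: 1.44413/0.0833333 → 17 → r, 0.83590/0.0416667 → 20 → u; chars ru.
Extended square: 0.02746/0.00833333 → 3, 0.00257/0.00416667 → 0; chars 30.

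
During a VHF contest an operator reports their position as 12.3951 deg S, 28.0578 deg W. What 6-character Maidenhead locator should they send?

HH57xo

Add 180° to longitude and 90° to latitude: 151.9422, 77.6049.
Field: 151.9422/20 → 7 → H, 77.6049/10 → 7 → H; chars HH.
Square: 11.9422/2 → 5, 7.6049/1 → 7; chars 57.
Subsquare: 1.9422/0.0833333 → 23 → x, 0.6049/0.0416667 → 14 → o; chars xo.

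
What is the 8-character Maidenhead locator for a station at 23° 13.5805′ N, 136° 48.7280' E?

PL83jf74

Offset from 180°W / 90°S: lon 316.81213°, lat 113.22634°.
Field (20°×10°, letters A–R): lon ⌊316.81213/20⌋ = 15 → P; lat ⌊113.22634/10⌋ = 11 → L.
Square (2°×1°, digits 0–9): lon ⌊16.81213/2⌋ = 8; lat ⌊3.22634/1⌋ = 3.
Subsquare (5′×2.5′, letters a–x): lon ⌊0.81213/0.0833333⌋ = 9 → j; lat ⌊0.22634/0.0416667⌋ = 5 → f.
Extended square (30″×15″, digits 0–9): lon ⌊0.06213/0.00833333⌋ = 7; lat ⌊0.01801/0.00416667⌋ = 4.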